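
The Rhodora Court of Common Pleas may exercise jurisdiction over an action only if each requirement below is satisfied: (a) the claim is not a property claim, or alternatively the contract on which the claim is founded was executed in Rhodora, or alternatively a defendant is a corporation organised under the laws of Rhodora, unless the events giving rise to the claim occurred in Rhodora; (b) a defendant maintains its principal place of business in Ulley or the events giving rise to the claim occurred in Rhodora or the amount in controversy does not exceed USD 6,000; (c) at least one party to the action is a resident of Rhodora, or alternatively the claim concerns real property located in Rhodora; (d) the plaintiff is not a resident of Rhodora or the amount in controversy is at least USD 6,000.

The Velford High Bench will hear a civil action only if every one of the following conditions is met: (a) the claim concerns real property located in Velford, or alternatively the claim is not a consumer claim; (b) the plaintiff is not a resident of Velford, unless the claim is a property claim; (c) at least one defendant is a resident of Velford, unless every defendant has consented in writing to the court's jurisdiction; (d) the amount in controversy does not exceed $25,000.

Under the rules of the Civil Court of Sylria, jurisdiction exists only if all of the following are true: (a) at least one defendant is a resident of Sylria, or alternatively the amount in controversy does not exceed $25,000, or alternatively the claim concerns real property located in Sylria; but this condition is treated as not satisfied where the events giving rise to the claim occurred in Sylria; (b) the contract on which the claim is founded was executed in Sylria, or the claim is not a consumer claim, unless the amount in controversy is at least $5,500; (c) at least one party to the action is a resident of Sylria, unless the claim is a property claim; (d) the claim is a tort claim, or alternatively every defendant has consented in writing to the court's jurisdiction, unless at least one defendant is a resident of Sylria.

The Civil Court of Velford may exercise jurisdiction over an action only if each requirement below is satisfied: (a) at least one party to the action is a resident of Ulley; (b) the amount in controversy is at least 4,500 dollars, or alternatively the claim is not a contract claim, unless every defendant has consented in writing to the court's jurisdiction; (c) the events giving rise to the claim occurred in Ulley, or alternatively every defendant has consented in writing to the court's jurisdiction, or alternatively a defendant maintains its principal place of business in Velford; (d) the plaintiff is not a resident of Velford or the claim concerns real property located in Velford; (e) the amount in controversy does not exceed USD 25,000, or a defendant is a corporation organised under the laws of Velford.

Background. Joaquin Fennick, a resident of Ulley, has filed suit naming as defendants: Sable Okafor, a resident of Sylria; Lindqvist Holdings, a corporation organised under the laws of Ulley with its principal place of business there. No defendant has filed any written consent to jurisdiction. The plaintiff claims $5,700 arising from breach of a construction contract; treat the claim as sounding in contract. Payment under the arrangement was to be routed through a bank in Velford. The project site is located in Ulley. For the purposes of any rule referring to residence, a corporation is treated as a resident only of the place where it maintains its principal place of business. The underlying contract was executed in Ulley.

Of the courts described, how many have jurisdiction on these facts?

The Rhodora Court of Common Pleas:
  (a) The claim is a contract claim, not a property claim — that alternative is enough. Satisfied.
  (b) Lindqvist Holdings has its principal place of business in Ulley, which satisfies one of the alternatives. Condition met.
  (c) No party resides in Rhodora; the claim does not concern real property — no alternative holds. Not satisfied.
  (d) The plaintiff resides in Ulley, which is not Rhodora — that alternative is enough. Condition met.
  → The court lacks jurisdiction.
The Velford High Bench:
  (a) The claim is a contract claim, not a consumer claim — that alternative is enough. Condition met.
  (b) The plaintiff resides in Ulley, which is not Velford. Condition met.
  (c) No defendant resides in Velford (they reside in Sylria, Ulley). Nor does the 'unless' clause help: no such written consent has been filed. Not satisfied.
  (d) The amount in controversy is USD 5,700, within the 25,000 dollars ceiling. Condition met.
  → Not every requirement is met — no jurisdiction.
The Civil Court of Sylria:
  (a) Sable Okafor resides in Sylria, so this disjunct is met. The exception is not triggered, since the operative events occurred in Ulley, not Sylria. Satisfied.
  (b) The claim is a contract claim, not a consumer claim, so one alternative holds. Condition met.
  (c) Sable Okafor resides in Sylria. Met.
  (d) The claim is a contract claim, not a tort claim; no such written consent has been filed — every alternative fails. However, Sable Okafor resides in Sylria, so the 'unless' proviso supplies this condition. Met.
  → Jurisdiction lies.
The Civil Court of Velford:
  (a) Joaquin Fennick resides in Ulley. Met.
  (b) The amount in controversy is $5,700, which meets the 4,500 dollars floor, so one alternative holds. Condition met.
  (c) The operative events occurred in Ulley, so one alternative holds. Satisfied.
  (d) The plaintiff resides in Ulley, which is not Velford, which satisfies one of the alternatives. Met.
  (e) The amount in controversy is USD 5,700, within the 25,000 dollars ceiling — that alternative is enough. Met.
  → Every requirement is satisfied — jurisdiction.
Courts with jurisdiction: the Civil Court of Sylria, the Civil Court of Velford — 2 in total.

2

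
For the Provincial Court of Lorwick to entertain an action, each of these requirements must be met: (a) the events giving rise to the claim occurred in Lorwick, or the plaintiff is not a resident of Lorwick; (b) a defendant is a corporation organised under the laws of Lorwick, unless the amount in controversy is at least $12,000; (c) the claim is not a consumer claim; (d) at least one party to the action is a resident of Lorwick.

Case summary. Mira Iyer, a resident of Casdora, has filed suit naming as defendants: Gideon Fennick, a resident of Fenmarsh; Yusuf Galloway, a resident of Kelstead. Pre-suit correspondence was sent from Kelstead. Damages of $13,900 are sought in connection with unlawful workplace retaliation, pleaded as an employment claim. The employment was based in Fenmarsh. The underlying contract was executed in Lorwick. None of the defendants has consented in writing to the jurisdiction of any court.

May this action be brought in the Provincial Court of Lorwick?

No

The Provincial Court of Lorwick:
  (a) The plaintiff resides in Casdora, which is not Lorwick, which satisfies one of the alternatives. Satisfied.
  (b) No defendant is a corporation. The proviso rescues it, though: the amount in controversy is 13,900 dollars, which meets the 12,000 dollars floor. Met.
  (c) The claim is an employment claim, not a consumer claim. Satisfied.
  (d) No party resides in Lorwick. Condition not met.
  → Not every requirement is met — no jurisdiction.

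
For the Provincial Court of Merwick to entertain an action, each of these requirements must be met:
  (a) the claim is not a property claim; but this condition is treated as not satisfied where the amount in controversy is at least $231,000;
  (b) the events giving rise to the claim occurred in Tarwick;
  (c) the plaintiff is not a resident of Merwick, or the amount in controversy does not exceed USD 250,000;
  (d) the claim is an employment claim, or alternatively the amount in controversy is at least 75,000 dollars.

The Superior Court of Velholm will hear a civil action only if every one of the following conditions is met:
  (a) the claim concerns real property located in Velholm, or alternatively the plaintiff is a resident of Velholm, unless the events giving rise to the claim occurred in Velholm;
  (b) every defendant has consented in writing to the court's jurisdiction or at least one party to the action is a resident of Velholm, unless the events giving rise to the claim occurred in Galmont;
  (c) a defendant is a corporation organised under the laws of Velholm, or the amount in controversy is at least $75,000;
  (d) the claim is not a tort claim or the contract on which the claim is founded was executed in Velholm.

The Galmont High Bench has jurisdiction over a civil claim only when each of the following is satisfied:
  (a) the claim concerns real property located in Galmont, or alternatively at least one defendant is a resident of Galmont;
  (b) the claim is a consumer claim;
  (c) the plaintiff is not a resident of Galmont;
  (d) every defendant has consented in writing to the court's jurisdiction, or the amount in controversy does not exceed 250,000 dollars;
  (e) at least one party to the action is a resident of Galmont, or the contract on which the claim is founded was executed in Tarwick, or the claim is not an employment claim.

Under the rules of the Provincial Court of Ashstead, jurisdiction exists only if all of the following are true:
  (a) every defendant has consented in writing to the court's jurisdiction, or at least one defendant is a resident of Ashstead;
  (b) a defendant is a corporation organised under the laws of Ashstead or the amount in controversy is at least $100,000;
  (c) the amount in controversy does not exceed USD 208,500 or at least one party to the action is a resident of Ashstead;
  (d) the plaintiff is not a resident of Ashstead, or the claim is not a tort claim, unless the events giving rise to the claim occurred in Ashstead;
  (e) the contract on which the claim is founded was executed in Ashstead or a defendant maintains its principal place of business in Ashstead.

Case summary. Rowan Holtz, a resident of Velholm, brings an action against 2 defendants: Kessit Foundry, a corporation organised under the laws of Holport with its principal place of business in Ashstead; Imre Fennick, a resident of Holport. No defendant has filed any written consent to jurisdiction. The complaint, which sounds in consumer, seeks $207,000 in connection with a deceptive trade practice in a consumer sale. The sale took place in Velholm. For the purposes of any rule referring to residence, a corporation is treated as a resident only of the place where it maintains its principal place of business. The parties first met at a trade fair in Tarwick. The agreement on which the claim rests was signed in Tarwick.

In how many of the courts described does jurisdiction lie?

The Provincial Court of Merwick:
  (a) The claim is a consumer claim, not a property claim. The carve-out does not apply: the amount in controversy is $207,000, below the 231,000 dollars floor. Satisfied.
  (b) The operative events occurred in Velholm, not Tarwick. Fails.
  (c) The plaintiff resides in Velholm, which is not Merwick, so this disjunct is met. Met.
  (d) The amount in controversy is 207,000 dollars, which meets the USD 75,000 floor, which satisfies one of the alternatives. Met.
  → At least one condition fails; no jurisdiction.
The Superior Court of Velholm:
  (a) The plaintiff resides in Velholm, so one alternative holds. Condition met.
  (b) Rowan Holtz resides in Velholm, so this disjunct is met. Met.
  (c) The amount in controversy is 207,000 dollars, which meets the 75,000 dollars floor, so this disjunct is met. Met.
  (d) The claim is a consumer claim, not a tort claim, so one alternative holds. Condition met.
  → Jurisdiction lies.
The Galmont High Bench:
  (a) The claim does not concern real property; no defendant resides in Galmont (they reside in Ashstead, Holport) — no alternative holds. Not met.
  (b) The claim is a consumer claim. Satisfied.
  (c) The plaintiff resides in Velholm, which is not Galmont. Condition met.
  (d) The amount in controversy is $207,000, within the 250,000 dollars ceiling, which satisfies one of the alternatives. Met.
  (e) The contract was executed in Tarwick, so this disjunct is met. Satisfied.
  → Not every requirement is met — no jurisdiction.
The Provincial Court of Ashstead:
  (a) Kessit Foundry resides in Ashstead — that alternative is enough. Satisfied.
  (b) The amount in controversy is 207,000 dollars, which meets the 100,000 dollars floor, which satisfies one of the alternatives. Satisfied.
  (c) The amount in controversy is USD 207,000, within the $208,500 ceiling, so one alternative holds. Condition met.
  (d) The plaintiff resides in Velholm, which is not Ashstead, which satisfies one of the alternatives. Condition met.
  (e) Kessit Foundry has its principal place of business in Ashstead, which satisfies one of the alternatives. Satisfied.
  → All conditions met; jurisdiction exists.
Courts with jurisdiction: the Superior Court of Velholm, the Provincial Court of Ashstead — 2 in total.

2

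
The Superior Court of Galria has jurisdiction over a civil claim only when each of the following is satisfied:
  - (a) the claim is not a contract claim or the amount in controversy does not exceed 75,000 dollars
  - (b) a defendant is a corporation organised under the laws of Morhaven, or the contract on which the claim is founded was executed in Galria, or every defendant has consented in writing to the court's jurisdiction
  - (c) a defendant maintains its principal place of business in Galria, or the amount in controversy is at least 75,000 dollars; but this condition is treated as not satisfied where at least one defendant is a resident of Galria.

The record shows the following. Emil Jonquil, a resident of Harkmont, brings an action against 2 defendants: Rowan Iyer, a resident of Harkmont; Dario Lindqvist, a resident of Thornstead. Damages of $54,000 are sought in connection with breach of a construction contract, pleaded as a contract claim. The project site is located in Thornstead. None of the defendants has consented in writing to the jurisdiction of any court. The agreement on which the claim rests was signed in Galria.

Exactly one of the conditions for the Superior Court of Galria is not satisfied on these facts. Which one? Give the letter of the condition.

The Superior Court of Galria:
  (a) The amount in controversy is 54,000 dollars, within the 75,000 dollars ceiling — that alternative is enough. Condition met.
  (b) The contract was executed in Galria, so this disjunct is met. Satisfied.
  (c) No defendant is a corporation; the amount in controversy is USD 54,000, below the 75,000 dollars floor — every alternative fails. Fails.
Only condition (c) fails.

(c)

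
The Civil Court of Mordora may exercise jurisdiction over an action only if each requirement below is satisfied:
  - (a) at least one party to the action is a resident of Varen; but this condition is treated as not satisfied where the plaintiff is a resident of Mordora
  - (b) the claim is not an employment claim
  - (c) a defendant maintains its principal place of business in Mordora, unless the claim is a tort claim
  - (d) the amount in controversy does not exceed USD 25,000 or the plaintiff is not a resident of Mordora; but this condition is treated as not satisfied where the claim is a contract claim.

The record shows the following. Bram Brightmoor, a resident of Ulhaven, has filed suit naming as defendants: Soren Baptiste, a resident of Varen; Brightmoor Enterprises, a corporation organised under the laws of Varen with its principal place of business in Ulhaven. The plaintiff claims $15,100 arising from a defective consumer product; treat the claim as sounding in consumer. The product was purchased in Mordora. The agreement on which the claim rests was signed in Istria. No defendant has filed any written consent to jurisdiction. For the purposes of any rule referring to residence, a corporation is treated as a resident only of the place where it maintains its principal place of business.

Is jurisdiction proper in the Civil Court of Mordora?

The Civil Court of Mordora:
  (a) Soren Baptiste resides in Varen. And the carve-out is inapplicable — the plaintiff resides in Ulhaven, not Mordora. Satisfied.
  (b) The claim is a consumer claim, not an employment claim. Condition met.
  (c) The corporate defendant(s) have their principal place of business in Ulhaven, not Mordora. The proviso offers no rescue either, since the claim is a consumer claim, not a tort claim. Fails.
  (d) The amount in controversy is USD 15,100, within the USD 25,000 ceiling — that alternative is enough. The carve-out does not apply: the claim is a consumer claim, not a contract claim. Met.
  → Not every requirement is met — no jurisdiction.

No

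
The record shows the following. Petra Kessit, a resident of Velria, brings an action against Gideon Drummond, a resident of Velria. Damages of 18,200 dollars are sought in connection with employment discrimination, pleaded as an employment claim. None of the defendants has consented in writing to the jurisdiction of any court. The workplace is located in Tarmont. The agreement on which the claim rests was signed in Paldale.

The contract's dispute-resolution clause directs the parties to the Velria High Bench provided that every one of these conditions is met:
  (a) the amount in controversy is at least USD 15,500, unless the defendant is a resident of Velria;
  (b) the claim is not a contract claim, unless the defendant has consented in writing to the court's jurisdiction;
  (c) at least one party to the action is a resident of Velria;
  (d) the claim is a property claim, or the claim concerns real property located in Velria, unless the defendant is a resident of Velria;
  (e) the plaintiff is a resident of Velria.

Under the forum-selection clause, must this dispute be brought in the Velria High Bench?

Yes

The Velria High Bench:
  (a) The amount in controversy is USD 18,200, which meets the USD 15,500 floor. Met.
  (b) The claim is an employment claim, not a contract claim. Condition met.
  (c) Petra Kessit resides in Velria. Condition met.
  (d) The claim is an employment claim, not a property claim; the claim does not concern real property — every alternative fails. The proviso rescues it, though: the defendant resides in Velria. Met.
  (e) The plaintiff resides in Velria. Condition met.
  → The clause applies.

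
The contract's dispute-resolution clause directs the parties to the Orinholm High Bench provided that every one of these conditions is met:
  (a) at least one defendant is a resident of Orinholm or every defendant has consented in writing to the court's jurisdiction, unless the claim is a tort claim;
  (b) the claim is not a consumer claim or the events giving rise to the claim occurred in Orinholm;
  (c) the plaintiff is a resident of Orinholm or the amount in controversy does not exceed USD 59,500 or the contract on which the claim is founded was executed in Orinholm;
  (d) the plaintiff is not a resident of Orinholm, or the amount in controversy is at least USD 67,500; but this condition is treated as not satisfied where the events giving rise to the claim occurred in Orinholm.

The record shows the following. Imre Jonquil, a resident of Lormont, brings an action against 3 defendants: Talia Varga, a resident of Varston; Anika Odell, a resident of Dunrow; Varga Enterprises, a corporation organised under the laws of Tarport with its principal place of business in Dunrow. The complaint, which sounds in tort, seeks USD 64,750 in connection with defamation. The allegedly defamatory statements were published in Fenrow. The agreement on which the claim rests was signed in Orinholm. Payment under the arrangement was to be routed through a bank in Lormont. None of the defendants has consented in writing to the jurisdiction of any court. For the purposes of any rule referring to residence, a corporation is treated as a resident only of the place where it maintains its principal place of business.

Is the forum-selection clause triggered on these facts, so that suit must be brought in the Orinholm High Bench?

The Orinholm High Bench:
  (a) No defendant resides in Orinholm (they reside in Varston, Dunrow, Dunrow); no such written consent has been filed — none of the alternatives is met. However, the claim is a tort claim, so the 'unless' proviso supplies this condition. Met.
  (b) The claim is a tort claim, not a consumer claim, so this disjunct is met. Met.
  (c) The contract was executed in Orinholm, which satisfies one of the alternatives. Satisfied.
  (d) The plaintiff resides in Lormont, which is not Orinholm — that alternative is enough. The carve-out does not apply: the operative events occurred in Fenrow, not Orinholm. Condition met.
  → The clause applies.

Yes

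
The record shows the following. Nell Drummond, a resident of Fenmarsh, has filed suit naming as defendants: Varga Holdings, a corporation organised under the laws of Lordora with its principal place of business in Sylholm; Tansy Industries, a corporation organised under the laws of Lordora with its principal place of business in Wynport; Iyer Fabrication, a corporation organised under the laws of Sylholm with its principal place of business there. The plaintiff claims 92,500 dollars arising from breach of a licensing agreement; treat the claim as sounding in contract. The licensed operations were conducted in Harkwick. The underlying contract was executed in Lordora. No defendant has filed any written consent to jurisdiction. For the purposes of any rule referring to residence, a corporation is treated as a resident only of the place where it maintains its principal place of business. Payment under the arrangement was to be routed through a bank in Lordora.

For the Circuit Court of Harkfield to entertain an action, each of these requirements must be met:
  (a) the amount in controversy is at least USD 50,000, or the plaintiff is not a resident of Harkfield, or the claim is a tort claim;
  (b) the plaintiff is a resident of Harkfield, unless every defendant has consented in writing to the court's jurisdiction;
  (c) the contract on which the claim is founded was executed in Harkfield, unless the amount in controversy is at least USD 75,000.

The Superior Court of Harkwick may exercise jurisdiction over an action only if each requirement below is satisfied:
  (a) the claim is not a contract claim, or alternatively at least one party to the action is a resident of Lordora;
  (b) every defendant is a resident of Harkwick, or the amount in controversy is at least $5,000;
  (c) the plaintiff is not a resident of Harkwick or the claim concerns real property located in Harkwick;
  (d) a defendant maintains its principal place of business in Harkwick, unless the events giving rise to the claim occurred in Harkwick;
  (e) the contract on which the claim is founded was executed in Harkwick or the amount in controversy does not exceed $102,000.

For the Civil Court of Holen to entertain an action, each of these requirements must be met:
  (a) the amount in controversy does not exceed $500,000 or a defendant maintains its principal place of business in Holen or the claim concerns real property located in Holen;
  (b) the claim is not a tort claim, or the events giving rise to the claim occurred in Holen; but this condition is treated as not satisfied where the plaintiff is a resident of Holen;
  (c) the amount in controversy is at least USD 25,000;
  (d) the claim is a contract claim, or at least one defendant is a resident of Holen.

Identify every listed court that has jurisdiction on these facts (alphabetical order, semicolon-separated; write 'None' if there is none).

The Circuit Court of Harkfield:
  (a) The amount in controversy is $92,500, which meets the 50,000 dollars floor, so this disjunct is met. Satisfied.
  (b) The plaintiff resides in Fenmarsh, not Harkfield. The proviso offers no rescue either, since no such written consent has been filed. Condition not met.
  (c) The contract was executed in Lordora, not Harkfield. The proviso rescues it, though: the amount in controversy is 92,500 dollars, which meets the USD 75,000 floor. Satisfied.
  → Not every requirement is met — no jurisdiction.
The Superior Court of Harkwick:
  (a) The claim is a contract claim; no party resides in Lordora — every alternative fails. Not satisfied.
  (b) The amount in controversy is 92,500 dollars, which meets the 5,000 dollars floor, so this disjunct is met. Condition met.
  (c) The plaintiff resides in Fenmarsh, which is not Harkwick — that alternative is enough. Satisfied.
  (d) The corporate defendant(s) have their principal place of business in Sylholm, Wynport, not Harkwick. However, the operative events occurred in Harkwick, so the 'unless' proviso supplies this condition. Met.
  (e) The amount in controversy is $92,500, within the $102,000 ceiling, so one alternative holds. Condition met.
  → Not every requirement is met — no jurisdiction.
The Civil Court of Holen:
  (a) The amount in controversy is USD 92,500, within the 500,000 dollars ceiling, so one alternative holds. Satisfied.
  (b) The claim is a contract claim, not a tort claim, so one alternative holds. The carve-out does not apply: the plaintiff resides in Fenmarsh, not Holen. Satisfied.
  (c) The amount in controversy is USD 92,500, which meets the 25,000 dollars floor. Satisfied.
  (d) The claim is a contract claim, so one alternative holds. Satisfied.
  → The court has jurisdiction.

the Civil Court of Holen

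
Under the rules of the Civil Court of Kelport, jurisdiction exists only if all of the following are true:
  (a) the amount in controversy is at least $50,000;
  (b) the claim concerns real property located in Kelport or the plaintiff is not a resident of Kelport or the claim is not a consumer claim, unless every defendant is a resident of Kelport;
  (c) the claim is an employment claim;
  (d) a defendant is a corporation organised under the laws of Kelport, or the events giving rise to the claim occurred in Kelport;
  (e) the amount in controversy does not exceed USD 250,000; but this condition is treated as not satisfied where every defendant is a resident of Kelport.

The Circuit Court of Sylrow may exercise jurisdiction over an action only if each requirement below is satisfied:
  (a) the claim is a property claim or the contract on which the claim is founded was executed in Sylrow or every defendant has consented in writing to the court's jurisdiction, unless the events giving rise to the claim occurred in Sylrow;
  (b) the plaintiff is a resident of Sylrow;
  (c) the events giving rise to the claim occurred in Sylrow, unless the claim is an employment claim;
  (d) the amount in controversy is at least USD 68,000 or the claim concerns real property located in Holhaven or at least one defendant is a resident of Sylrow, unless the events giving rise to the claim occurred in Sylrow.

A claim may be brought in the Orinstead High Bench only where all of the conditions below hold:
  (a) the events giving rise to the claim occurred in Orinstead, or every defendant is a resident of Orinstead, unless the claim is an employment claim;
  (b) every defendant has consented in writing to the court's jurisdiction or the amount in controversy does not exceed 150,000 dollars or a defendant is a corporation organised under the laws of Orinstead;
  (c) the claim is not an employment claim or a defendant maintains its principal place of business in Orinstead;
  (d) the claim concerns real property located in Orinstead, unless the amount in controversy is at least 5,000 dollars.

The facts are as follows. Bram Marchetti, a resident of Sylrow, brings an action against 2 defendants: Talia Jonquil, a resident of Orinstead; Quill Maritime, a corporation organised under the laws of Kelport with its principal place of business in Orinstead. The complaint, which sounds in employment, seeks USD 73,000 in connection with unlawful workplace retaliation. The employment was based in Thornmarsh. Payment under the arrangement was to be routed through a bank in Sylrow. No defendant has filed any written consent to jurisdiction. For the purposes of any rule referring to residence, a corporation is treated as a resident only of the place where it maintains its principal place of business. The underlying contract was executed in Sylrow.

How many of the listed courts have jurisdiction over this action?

3

The Civil Court of Kelport:
  (a) The amount in controversy is $73,000, which meets the $50,000 floor. Condition met.
  (b) The plaintiff resides in Sylrow, which is not Kelport, so one alternative holds. Met.
  (c) The claim is an employment claim. Met.
  (d) Quill Maritime is organised under the laws of Kelport, which satisfies one of the alternatives. Met.
  (e) The amount in controversy is 73,000 dollars, within the $250,000 ceiling. The carve-out does not apply: the defendants reside as follows — Talia Jonquil in Orinstead, Quill Maritime in Orinstead — not all in Kelport. Condition met.
  → All conditions met; jurisdiction exists.
The Circuit Court of Sylrow:
  (a) The contract was executed in Sylrow — that alternative is enough. Met.
  (b) The plaintiff resides in Sylrow. Satisfied.
  (c) The operative events occurred in Thornmarsh, not Sylrow. However, the claim is an employment claim, so the 'unless' proviso supplies this condition. Satisfied.
  (d) The amount in controversy is $73,000, which meets the 68,000 dollars floor, so one alternative holds. Satisfied.
  → The court has jurisdiction.
The Orinstead High Bench:
  (a) The defendants reside as follows — Talia Jonquil in Orinstead, Quill Maritime in Orinstead — all in Orinstead — that alternative is enough. Condition met.
  (b) The amount in controversy is 73,000 dollars, within the $150,000 ceiling, so this disjunct is met. Condition met.
  (c) Quill Maritime has its principal place of business in Orinstead, so this disjunct is met. Condition met.
  (d) The claim does not concern real property. But the amount in controversy is USD 73,000, which meets the $5,000 floor, and the 'unless' clause therefore excuses the requirement. Met.
  → The court has jurisdiction.
Courts with jurisdiction: the Civil Court of Kelport, the Circuit Court of Sylrow, the Orinstead High Bench — 3 in total.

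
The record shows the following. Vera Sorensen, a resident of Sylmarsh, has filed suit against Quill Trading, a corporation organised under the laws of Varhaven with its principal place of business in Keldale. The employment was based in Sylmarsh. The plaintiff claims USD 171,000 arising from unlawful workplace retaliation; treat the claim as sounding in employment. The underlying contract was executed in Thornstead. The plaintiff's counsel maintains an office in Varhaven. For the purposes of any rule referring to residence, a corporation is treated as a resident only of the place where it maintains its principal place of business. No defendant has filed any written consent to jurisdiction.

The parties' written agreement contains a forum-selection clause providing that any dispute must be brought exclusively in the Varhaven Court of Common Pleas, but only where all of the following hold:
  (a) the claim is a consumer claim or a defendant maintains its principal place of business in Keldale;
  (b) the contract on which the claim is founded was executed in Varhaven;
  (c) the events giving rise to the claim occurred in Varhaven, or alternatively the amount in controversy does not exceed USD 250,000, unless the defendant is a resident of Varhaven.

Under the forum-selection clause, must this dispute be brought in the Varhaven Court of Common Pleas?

The Varhaven Court of Common Pleas:
  (a) Quill Trading has its principal place of business in Keldale, so this disjunct is met. Satisfied.
  (b) The contract was executed in Thornstead, not Varhaven. Not met.
  (c) The amount in controversy is 171,000 dollars, within the $250,000 ceiling, so one alternative holds. Condition met.
  → The clause does not apply.

No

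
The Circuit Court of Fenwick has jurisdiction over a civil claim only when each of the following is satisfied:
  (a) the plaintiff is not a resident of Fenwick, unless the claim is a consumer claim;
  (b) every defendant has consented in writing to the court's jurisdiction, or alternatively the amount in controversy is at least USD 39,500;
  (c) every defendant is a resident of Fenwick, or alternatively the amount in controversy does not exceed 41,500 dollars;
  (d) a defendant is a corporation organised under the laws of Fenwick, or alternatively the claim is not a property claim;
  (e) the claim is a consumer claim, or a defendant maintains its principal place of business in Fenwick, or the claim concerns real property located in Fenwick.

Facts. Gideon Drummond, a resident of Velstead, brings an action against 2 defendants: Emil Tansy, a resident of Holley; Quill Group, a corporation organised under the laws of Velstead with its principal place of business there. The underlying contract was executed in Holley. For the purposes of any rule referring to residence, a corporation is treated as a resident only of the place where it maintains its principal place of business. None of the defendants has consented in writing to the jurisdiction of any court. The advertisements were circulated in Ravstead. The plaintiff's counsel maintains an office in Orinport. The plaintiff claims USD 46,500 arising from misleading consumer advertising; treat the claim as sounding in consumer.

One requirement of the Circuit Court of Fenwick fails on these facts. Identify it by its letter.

The Circuit Court of Fenwick:
  (a) The plaintiff resides in Velstead, which is not Fenwick. Satisfied.
  (b) The amount in controversy is $46,500, which meets the USD 39,500 floor — that alternative is enough. Condition met.
  (c) The defendants reside as follows — Emil Tansy in Holley, Quill Group in Velstead — not all in Fenwick; the amount in controversy is $46,500, above the USD 41,500 ceiling — every alternative fails. Condition not met.
  (d) The claim is a consumer claim, not a property claim — that alternative is enough. Satisfied.
  (e) The claim is a consumer claim — that alternative is enough. Satisfied.
Only condition (c) fails.

(c)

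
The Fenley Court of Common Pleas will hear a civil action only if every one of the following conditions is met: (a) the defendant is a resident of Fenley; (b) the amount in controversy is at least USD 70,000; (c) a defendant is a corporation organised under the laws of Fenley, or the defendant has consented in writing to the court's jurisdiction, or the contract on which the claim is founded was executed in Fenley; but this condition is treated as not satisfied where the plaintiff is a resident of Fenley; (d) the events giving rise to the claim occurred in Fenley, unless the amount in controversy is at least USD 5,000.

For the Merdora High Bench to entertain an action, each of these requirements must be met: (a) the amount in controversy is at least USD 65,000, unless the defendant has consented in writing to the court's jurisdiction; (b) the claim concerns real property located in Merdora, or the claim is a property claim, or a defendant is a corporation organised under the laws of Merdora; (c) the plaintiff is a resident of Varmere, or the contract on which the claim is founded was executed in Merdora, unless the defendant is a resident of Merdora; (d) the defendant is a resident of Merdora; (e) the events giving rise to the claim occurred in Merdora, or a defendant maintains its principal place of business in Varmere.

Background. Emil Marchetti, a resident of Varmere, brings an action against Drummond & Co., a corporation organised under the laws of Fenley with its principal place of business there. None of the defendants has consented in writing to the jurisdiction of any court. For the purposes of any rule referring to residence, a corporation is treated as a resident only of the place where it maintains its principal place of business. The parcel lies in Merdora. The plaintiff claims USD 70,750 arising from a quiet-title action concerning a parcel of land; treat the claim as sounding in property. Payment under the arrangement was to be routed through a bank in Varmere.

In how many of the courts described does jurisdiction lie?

The Fenley Court of Common Pleas:
  (a) The defendant resides in Fenley. Met.
  (b) The amount in controversy is USD 70,750, which meets the 70,000 dollars floor. Condition met.
  (c) Drummond & Co. is organised under the laws of Fenley, so this disjunct is met. And the carve-out is inapplicable — the plaintiff resides in Varmere, not Fenley. Satisfied.
  (d) The operative events occurred in Merdora, not Fenley. But the amount in controversy is $70,750, which meets the 5,000 dollars floor, and the 'unless' clause therefore excuses the requirement. Met.
  → Jurisdiction lies.
The Merdora High Bench:
  (a) The amount in controversy is USD 70,750, which meets the 65,000 dollars floor. Condition met.
  (b) The property lies in Merdora — that alternative is enough. Met.
  (c) The plaintiff resides in Varmere, so one alternative holds. Satisfied.
  (d) The defendant resides in Fenley, not Merdora. Fails.
  (e) The operative events occurred in Merdora, so one alternative holds. Met.
  → No jurisdiction.
Courts with jurisdiction: the Fenley Court of Common Pleas — 1 in total.

1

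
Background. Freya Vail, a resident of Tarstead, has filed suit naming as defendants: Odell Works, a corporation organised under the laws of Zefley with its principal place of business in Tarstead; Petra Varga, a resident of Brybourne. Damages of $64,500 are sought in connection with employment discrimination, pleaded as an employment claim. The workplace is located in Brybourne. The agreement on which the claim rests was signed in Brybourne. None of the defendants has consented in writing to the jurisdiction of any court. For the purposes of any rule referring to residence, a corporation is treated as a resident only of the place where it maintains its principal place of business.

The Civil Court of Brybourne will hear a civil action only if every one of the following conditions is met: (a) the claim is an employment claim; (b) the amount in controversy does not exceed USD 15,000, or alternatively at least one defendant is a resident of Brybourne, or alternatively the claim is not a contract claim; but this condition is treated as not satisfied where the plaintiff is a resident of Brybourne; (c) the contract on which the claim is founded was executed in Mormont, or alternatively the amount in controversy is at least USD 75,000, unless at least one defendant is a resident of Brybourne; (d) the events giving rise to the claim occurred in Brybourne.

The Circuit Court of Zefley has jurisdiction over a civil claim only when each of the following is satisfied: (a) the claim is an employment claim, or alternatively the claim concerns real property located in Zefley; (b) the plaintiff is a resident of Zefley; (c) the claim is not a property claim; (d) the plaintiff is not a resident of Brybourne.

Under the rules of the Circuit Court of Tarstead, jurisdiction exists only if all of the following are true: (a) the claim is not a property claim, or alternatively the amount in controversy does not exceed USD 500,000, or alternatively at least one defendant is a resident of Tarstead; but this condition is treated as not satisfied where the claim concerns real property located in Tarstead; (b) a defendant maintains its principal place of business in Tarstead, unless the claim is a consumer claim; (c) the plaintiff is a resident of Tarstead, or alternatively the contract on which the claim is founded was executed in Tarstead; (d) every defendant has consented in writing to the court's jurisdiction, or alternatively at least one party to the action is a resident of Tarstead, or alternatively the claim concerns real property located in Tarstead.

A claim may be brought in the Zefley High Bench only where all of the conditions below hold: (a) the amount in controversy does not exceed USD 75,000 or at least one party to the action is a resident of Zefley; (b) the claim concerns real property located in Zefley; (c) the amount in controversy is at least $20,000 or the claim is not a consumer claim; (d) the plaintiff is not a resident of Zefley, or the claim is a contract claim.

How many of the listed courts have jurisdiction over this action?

The Civil Court of Brybourne:
  (a) The claim is an employment claim. Satisfied.
  (b) Petra Varga resides in Brybourne, which satisfies one of the alternatives. The carve-out does not apply: the plaintiff resides in Tarstead, not Brybourne. Condition met.
  (c) The contract was executed in Brybourne, not Mormont; the amount in controversy is $64,500, below the $75,000 floor — none of the alternatives is met. But Petra Varga resides in Brybourne, and the 'unless' clause therefore excuses the requirement. Satisfied.
  (d) The operative events occurred in Brybourne. Met.
  → Jurisdiction lies.
The Circuit Court of Zefley:
  (a) The claim is an employment claim — that alternative is enough. Met.
  (b) The plaintiff resides in Tarstead, not Zefley. Fails.
  (c) The claim is an employment claim, not a property claim. Condition met.
  (d) The plaintiff resides in Tarstead, which is not Brybourne. Met.
  → The court lacks jurisdiction.
The Circuit Court of Tarstead:
  (a) The claim is an employment claim, not a property claim — that alternative is enough. And the carve-out is inapplicable — the claim does not concern real property. Condition met.
  (b) Odell Works has its principal place of business in Tarstead. Condition met.
  (c) The plaintiff resides in Tarstead, so this disjunct is met. Condition met.
  (d) Freya Vail resides in Tarstead, so this disjunct is met. Condition met.
  → All conditions met; jurisdiction exists.
The Zefley High Bench:
  (a) The amount in controversy is 64,500 dollars, within the USD 75,000 ceiling — that alternative is enough. Met.
  (b) The claim does not concern real property. Not satisfied.
  (c) The amount in controversy is USD 64,500, which meets the 20,000 dollars floor, so this disjunct is met. Met.
  (d) The plaintiff resides in Tarstead, which is not Zefley, so one alternative holds. Satisfied.
  → At least one condition fails; no jurisdiction.
Courts with jurisdiction: the Civil Court of Brybourne, the Circuit Court of Tarstead — 2 in total.

2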